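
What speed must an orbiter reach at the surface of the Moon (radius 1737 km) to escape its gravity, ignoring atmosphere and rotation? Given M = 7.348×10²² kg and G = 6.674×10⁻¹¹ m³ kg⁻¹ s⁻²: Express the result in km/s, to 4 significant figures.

v_esc ≈ 2.376 km/s

μ = GM = 6.674×10⁻¹¹ × 7.348×10²² = 4.904×10¹² m³/s².
r = R = 1.737×10⁶ m.
Escape speed v_esc = √(2μ/r) = √(2 × 4.904×10¹² / 1.737×10⁶) = √(5.647×10⁶) = 2376 m/s.
= 2.376 km/s.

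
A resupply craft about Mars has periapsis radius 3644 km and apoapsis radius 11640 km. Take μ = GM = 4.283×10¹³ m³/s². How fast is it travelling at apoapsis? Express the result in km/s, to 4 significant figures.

v ≈ 1.325 km/s

Semi-major axis a = (r_p + r_a)/2 = 7642.0 km = 7.642×10⁶ m.
Vis-viva: v² = μ(2/r − 1/a) = 4.283×10¹³ × (1.718×10⁻⁷ − 1.309×10⁻⁷) = 1.755×10⁶ m²/s².
v = 1325 m/s = 1.325 km/s.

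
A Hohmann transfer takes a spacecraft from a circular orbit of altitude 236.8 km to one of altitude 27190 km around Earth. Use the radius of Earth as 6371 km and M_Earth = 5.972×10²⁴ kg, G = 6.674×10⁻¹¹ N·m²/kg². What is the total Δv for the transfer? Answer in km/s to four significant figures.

μ = GM = 6.674×10⁻¹¹ × 5.972×10²⁴ = 3.986×10¹⁴ m³/s².
r₁ = 6371 + 236.8 = 6607.8 km = 6.6078×10⁶ m.
r₂ = 6371 + 27190 = 33561 km = 3.3561×10⁷ m.
Transfer ellipse a_t = (r₁ + r₂)/2 = 2.008×10⁷ m.
At r₁: circular v_c1 = √(μ/r₁) = 7766 m/s; transfer-perigee v_p = √[μ(2/r₁ − 1/a_t)] = 10040 m/s.
Δv₁ = v_p − v_c1 = 2273 m/s.
At r₂: circular v_c2 = √(μ/r₂) = 3446 m/s; transfer-apogee v_a = √[μ(2/r₂ − 1/a_t)] = 1977 m/s.
Δv₂ = v_c2 − v_a = 1469 m/s.
Total Δv = Δv₁ + Δv₂ = 3743 m/s = 3.743 km/s.

Δv_total ≈ 3.743 km/s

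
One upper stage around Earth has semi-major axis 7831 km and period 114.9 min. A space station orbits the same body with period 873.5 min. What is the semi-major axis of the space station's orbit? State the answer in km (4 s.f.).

a₂ ≈ 30280 km

Kepler's third law: a³ ∝ T², so a₂ = a₁ (T₂/T₁)^(2/3).
T₂/T₁ = 7.602, (T₂/T₁)^(2/3) = 3.866.
a₂ = 7831 × 3.866 = 30280 km.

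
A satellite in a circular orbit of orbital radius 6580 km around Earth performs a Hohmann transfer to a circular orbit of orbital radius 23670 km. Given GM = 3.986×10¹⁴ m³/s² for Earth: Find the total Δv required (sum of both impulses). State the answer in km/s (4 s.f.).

r₁ = 6580 km = 6.580×10⁶ m.
r₂ = 23670 km = 2.367×10⁷ m.
Transfer ellipse a_t = (r₁ + r₂)/2 = 1.512×10⁷ m.
At r₁: circular v_c1 = √(μ/r₁) = 7783 m/s; transfer-perigee v_p = √[μ(2/r₁ − 1/a_t)] = 9737 m/s.
Δv₁ = v_p − v_c1 = 1953 m/s.
At r₂: circular v_c2 = √(μ/r₂) = 4104 m/s; transfer-apogee v_a = √[μ(2/r₂ − 1/a_t)] = 2707 m/s.
Δv₂ = v_c2 − v_a = 1397 m/s.
Total Δv = Δv₁ + Δv₂ = 3350 m/s = 3.350 km/s.

Δv_total ≈ 3.350 km/s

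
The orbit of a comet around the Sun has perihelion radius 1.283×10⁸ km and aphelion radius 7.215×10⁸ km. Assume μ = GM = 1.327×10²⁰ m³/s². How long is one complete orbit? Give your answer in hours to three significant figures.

Semi-major axis a = (r_p + r_a)/2 = (1.2830×10⁸ + 7.2150×10⁸)/2 = 4.2490×10⁸ km = 4.249×10¹¹ m.
By Kepler's third law T = 2π√(a³/μ) = 2π × 2.404×10⁷ = 1.511×10⁸ s.
= 41960 hours.

T ≈ 42000 hours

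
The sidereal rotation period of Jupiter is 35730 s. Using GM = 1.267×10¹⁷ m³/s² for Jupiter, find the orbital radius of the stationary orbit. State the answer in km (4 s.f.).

A synchronous orbit has period T, so by Kepler's third law a = (μT²/4π²)^(1/3).
μT²/4π² = 1.267×10¹⁷ × (3.573×10⁴)² / 39.48 = 4.097×10²⁴ m³.
a = 1.600×10⁸ m = 1.6002×10⁵ km.

r_sync ≈ 1.600×10⁵ km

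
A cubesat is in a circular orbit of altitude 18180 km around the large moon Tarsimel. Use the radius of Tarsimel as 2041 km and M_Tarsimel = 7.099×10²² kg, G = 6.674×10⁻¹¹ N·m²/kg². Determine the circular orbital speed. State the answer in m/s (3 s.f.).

μ = GM = 6.674×10⁻¹¹ × 7.099×10²² = 4.738×10¹² m³/s².
r = 2041 + 18180 = 20221 km = 2.0221×10⁷ m.
For a circular orbit v = √(μ/r) = √(4.738×10¹² / 2.022×10⁷) = √(2.343×10⁵) = 484.1 m/s.

v ≈ 484 m/s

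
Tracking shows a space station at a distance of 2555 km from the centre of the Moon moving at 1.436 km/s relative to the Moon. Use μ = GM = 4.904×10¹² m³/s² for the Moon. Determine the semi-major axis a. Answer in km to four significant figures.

a ≈ 2760 km

r = 2.555×10⁶ m.
Specific orbital energy ε = v²/2 − μ/r = (1436)²/2 − 4.904×10¹²/2.555×10⁶ = -8.883×10⁵ J/kg.
Since ε = −μ/(2a), a = −μ/(2ε) = 2.760×10⁶ m = 2760.2 km.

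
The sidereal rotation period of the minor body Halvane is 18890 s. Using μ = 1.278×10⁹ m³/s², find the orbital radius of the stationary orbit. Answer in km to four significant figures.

r_sync ≈ 226.1 km

A synchronous orbit has period T, so by Kepler's third law a = (μT²/4π²)^(1/3).
μT²/4π² = 1.278×10⁹ × (1.889×10⁴)² / 39.48 = 1.155×10¹⁶ m³.
a = 2.261×10⁵ m = 226.05 km.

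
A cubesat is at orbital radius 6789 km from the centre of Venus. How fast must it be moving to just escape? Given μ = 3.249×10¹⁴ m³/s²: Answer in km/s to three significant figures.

r = 6789 km = 6.789×10⁶ m.
Escape speed v_esc = √(2μ/r) = √(2 × 3.249×10¹⁴ / 6.789×10⁶) = √(9.571×10⁷) = 9783 m/s.
= 9.783 km/s.

v_esc ≈ 9.78 km/s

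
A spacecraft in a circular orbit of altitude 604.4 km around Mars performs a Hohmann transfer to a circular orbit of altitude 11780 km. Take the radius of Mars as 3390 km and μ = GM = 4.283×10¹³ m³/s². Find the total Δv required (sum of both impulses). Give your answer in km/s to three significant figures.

r₁ = 3390 + 604.4 = 3994.4 km = 3.9944×10⁶ m.
r₂ = 3390 + 11780 = 15170 km = 1.5170×10⁷ m.
Transfer ellipse a_t = (r₁ + r₂)/2 = 9.582×10⁶ m.
At r₁: circular v_c1 = √(μ/r₁) = 3275 m/s; transfer-periapsis v_p = √[μ(2/r₁ − 1/a_t)] = 4120 m/s.
Δv₁ = v_p − v_c1 = 845.6 m/s.
At r₂: circular v_c2 = √(μ/r₂) = 1680 m/s; transfer-apoapsis v_a = √[μ(2/r₂ − 1/a_t)] = 1085 m/s.
Δv₂ = v_c2 − v_a = 595.4 m/s.
Total Δv = Δv₁ + Δv₂ = 1441 m/s = 1.441 km/s.

Δv_total ≈ 1.44 km/s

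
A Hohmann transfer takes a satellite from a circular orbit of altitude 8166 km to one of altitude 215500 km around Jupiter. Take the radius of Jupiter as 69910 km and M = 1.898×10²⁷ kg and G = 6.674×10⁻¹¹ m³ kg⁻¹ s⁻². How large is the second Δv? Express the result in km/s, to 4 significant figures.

μ = GM = 6.674×10⁻¹¹ × 1.898×10²⁷ = 1.267×10¹⁷ m³/s².
r₁ = 69910 + 8166 = 78076 km = 7.8076×10⁷ m.
r₂ = 69910 + 215500 = 285410 km = 2.8541×10⁸ m.
Transfer ellipse a_t = (r₁ + r₂)/2 = 1.817×10⁸ m.
At r₁: circular v_c1 = √(μ/r₁) = 40280 m/s; transfer-perijove v_p = √[μ(2/r₁ − 1/a_t)] = 50480 m/s.
At r₂: circular v_c2 = √(μ/r₂) = 21070 m/s; transfer-apojove v_a = √[μ(2/r₂ − 1/a_t)] = 13810 m/s.
Δv₂ = v_c2 − v_a = 7259 m/s.
= 7.259 km/s.

Δv ≈ 7.259 km/s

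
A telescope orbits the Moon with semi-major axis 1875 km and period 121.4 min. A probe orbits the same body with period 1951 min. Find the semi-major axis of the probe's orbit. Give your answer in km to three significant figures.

a₂ ≈ 11900 km

Kepler's third law: a³ ∝ T², so a₂ = a₁ (T₂/T₁)^(2/3).
T₂/T₁ = 16.07, (T₂/T₁)^(2/3) = 6.368.
a₂ = 1875 × 6.368 = 11940 km.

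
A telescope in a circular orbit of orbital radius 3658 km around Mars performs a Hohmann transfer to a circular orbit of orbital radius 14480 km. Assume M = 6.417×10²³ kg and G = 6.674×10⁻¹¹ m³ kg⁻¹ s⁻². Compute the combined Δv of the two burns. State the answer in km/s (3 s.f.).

Δv_total ≈ 1.53 km/s

μ = GM = 6.674×10⁻¹¹ × 6.417×10²³ = 4.283×10¹³ m³/s².
r₁ = 3658 km = 3.658×10⁶ m.
r₂ = 14480 km = 1.448×10⁷ m.
Transfer ellipse a_t = (r₁ + r₂)/2 = 9.069×10⁶ m.
At r₁: circular v_c1 = √(μ/r₁) = 3422 m/s; transfer-periapsis v_p = √[μ(2/r₁ − 1/a_t)] = 4324 m/s.
Δv₁ = v_p − v_c1 = 901.9 m/s.
At r₂: circular v_c2 = √(μ/r₂) = 1720 m/s; transfer-apoapsis v_a = √[μ(2/r₂ − 1/a_t)] = 1092 m/s.
Δv₂ = v_c2 − v_a = 627.6 m/s.
Total Δv = Δv₁ + Δv₂ = 1529 m/s = 1.529 km/s.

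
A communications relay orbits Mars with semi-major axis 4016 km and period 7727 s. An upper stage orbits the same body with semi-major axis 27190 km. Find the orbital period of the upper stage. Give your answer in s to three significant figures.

T₂ ≈ 1.36×10⁵ s

Kepler's third law: T² ∝ a³, so T₂ = T₁ (a₂/a₁)^(3/2).
a₂/a₁ = 6.770, (a₂/a₁)^(3/2) = 17.62.
T₂ = 7727 × 17.62 = 1.361×10⁵ s.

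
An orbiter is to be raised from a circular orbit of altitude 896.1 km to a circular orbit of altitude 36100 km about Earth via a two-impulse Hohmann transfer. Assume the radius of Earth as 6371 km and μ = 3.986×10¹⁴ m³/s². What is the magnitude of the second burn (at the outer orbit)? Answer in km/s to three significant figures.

r₁ = 6371 + 896.1 = 7267.1 km = 7.2671×10⁶ m.
r₂ = 6371 + 36100 = 42471 km = 4.2471×10⁷ m.
Transfer ellipse a_t = (r₁ + r₂)/2 = 2.487×10⁷ m.
At r₁: circular v_c1 = √(μ/r₁) = 7406 m/s; transfer-perigee v_p = √[μ(2/r₁ − 1/a_t)] = 9678 m/s.
At r₂: circular v_c2 = √(μ/r₂) = 3064 m/s; transfer-apogee v_a = √[μ(2/r₂ − 1/a_t)] = 1656 m/s.
Δv₂ = v_c2 − v_a = 1407 m/s.
= 1.407 km/s.

Δv ≈ 1.41 km/s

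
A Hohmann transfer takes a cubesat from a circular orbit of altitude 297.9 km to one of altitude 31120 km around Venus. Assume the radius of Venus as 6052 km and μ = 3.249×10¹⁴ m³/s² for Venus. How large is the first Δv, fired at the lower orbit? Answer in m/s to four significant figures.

r₁ = 6052 + 297.9 = 6349.9 km = 6.3499×10⁶ m.
r₂ = 6052 + 31120 = 37172 km = 3.7172×10⁷ m.
Transfer ellipse a_t = (r₁ + r₂)/2 = 2.176×10⁷ m.
At r₁: circular v_c1 = √(μ/r₁) = 7153 m/s; transfer-periapsis v_p = √[μ(2/r₁ − 1/a_t)] = 9349 m/s.
Δv₁ = v_p − v_c1 = 2196 m/s.

Δv ≈ 2196 m/s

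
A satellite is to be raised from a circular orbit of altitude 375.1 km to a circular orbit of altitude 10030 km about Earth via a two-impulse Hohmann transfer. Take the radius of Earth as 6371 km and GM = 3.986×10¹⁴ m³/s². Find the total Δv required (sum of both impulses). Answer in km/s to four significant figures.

r₁ = 6371 + 375.1 = 6746.1 km = 6.7461×10⁶ m.
r₂ = 6371 + 10030 = 16401 km = 1.6401×10⁷ m.
Transfer ellipse a_t = (r₁ + r₂)/2 = 1.157×10⁷ m.
At r₁: circular v_c1 = √(μ/r₁) = 7687 m/s; transfer-perigee v_p = √[μ(2/r₁ − 1/a_t)] = 9150 m/s.
Δv₁ = v_p − v_c1 = 1464 m/s.
At r₂: circular v_c2 = √(μ/r₂) = 4930 m/s; transfer-apogee v_a = √[μ(2/r₂ − 1/a_t)] = 3764 m/s.
Δv₂ = v_c2 − v_a = 1166 m/s.
Total Δv = Δv₁ + Δv₂ = 2630 m/s = 2.630 km/s.

Δv_total ≈ 2.630 km/s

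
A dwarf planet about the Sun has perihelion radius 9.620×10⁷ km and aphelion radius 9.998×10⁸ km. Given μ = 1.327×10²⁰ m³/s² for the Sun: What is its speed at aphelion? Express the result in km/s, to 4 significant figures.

v ≈ 4.827 km/s

Semi-major axis a = (r_p + r_a)/2 = 5.4800×10⁸ km = 5.480×10¹¹ m.
Vis-viva: v² = μ(2/r − 1/a) = 1.327×10²⁰ × (2.000×10⁻¹² − 1.825×10⁻¹²) = 2.330×10⁷ m²/s².
v = 4827 m/s = 4.827 km/s.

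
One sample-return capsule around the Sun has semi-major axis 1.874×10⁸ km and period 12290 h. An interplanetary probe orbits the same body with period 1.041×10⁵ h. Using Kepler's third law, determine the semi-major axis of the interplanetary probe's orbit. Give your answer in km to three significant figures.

a₂ ≈ 7.79×10⁸ km

Kepler's third law: a³ ∝ T², so a₂ = a₁ (T₂/T₁)^(2/3).
T₂/T₁ = 8.470, (T₂/T₁)^(2/3) = 4.155.
a₂ = 1.874×10⁸ × 4.155 = 7.787×10⁸ km.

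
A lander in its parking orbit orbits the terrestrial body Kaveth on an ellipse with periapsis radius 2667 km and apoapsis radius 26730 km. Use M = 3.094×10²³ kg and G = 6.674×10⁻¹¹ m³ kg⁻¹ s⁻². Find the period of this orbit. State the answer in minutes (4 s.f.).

μ = GM = 6.674×10⁻¹¹ × 3.094×10²³ = 2.065×10¹³ m³/s².
Semi-major axis a = (r_p + r_a)/2 = (2667.0 + 26730)/2 = 14698 km = 1.470×10⁷ m.
By Kepler's third law T = 2π√(a³/μ) = 2π × 1.240×10⁴ = 7.792×10⁴ s.
= 1299 minutes.

T ≈ 1299 minutes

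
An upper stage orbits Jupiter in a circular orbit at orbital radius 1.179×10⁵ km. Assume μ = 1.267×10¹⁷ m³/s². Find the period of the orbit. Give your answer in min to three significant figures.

T ≈ 377 min

r = 1.179×10⁵ km = 1.179×10⁸ m.
Kepler's third law: T = 2π√(r³/μ) = 2π√((1.179×10⁸)³ / 1.267×10¹⁷).
r³/μ = 1.293×10⁷ s², so T = 2π × 3.597×10³ = 2.260×10⁴ s.
Converting: 2.260×10⁴ s ÷ 60.00 = 376.6 min.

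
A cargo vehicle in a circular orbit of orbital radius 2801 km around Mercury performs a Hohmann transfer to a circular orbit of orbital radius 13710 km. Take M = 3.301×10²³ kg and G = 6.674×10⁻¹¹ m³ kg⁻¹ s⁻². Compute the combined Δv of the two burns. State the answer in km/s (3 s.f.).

μ = GM = 6.674×10⁻¹¹ × 3.301×10²³ = 2.203×10¹³ m³/s².
r₁ = 2801 km = 2.801×10⁶ m.
r₂ = 13710 km = 1.371×10⁷ m.
Transfer ellipse a_t = (r₁ + r₂)/2 = 8.256×10⁶ m.
At r₁: circular v_c1 = √(μ/r₁) = 2805 m/s; transfer-periherm v_p = √[μ(2/r₁ − 1/a_t)] = 3614 m/s.
Δv₁ = v_p − v_c1 = 809.6 m/s.
At r₂: circular v_c2 = √(μ/r₂) = 1268 m/s; transfer-apoherm v_a = √[μ(2/r₂ − 1/a_t)] = 738.4 m/s.
Δv₂ = v_c2 − v_a = 529.3 m/s.
Total Δv = Δv₁ + Δv₂ = 1339 m/s = 1.339 km/s.

Δv_total ≈ 1.34 km/s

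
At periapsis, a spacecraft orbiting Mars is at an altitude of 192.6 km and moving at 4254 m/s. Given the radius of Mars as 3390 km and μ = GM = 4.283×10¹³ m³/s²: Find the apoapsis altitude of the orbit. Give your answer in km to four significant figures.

r_p = 3390 + 192.6 = 3582.6 km = 3.583×10⁶ m.
Specific energy ε = v²/2 − μ/r = -2.907×10⁶ J/kg, so a = −μ/(2ε) = 7.367×10⁶ m.
The apsides satisfy r_p + r_a = 2a, so the apoapsis radius is 2a − r_p = 1.115×10⁷ m = 11152 km.
Apoapsis altitude = 11152 − 3390 = 7762.1 km.

apoapsis altitude ≈ 7762 km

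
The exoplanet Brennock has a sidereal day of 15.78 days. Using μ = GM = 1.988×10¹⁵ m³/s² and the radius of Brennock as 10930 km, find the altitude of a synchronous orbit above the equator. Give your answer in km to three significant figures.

T = 15.78 days = 1.363×10⁶ s.
A synchronous orbit has period T, so by Kepler's third law a = (μT²/4π²)^(1/3).
μT²/4π² = 1.988×10¹⁵ × (1.363×10⁶)² / 39.48 = 9.360×10²⁵ m³.
a = 4.540×10⁸ m = 4.5405×10⁵ km.
Altitude h = a − R = 4.5405×10⁵ − 10930 = 4.4312×10⁵ km.

h_sync ≈ 4.43×10⁵ km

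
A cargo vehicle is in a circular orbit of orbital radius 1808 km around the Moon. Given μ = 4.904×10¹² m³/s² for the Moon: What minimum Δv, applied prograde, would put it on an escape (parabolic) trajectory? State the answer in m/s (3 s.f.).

Δv ≈ 682 m/s

r = 1808 km = 1.808×10⁶ m.
Circular speed v_c = √(μ/r) = 1647 m/s.
Escape speed v_esc = √(2μ/r) = √2 × v_c = 2329 m/s.
Δv = v_esc − v_c = 682.2 m/s.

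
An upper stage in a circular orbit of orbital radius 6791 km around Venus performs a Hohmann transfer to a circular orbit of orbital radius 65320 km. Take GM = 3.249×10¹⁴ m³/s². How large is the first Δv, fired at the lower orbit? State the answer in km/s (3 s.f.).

r₁ = 6791 km = 6.791×10⁶ m.
r₂ = 65320 km = 6.532×10⁷ m.
Transfer ellipse a_t = (r₁ + r₂)/2 = 3.606×10⁷ m.
At r₁: circular v_c1 = √(μ/r₁) = 6917 m/s; transfer-periapsis v_p = √[μ(2/r₁ − 1/a_t)] = 9310 m/s.
Δv₁ = v_p − v_c1 = 2393 m/s.
= 2.393 km/s.

Δv ≈ 2.39 km/s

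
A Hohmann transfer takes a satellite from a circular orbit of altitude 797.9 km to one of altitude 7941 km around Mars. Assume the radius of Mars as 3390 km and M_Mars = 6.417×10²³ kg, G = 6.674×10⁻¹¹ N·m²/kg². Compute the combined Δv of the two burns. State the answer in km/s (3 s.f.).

Δv_total ≈ 1.18 km/s

μ = GM = 6.674×10⁻¹¹ × 6.417×10²³ = 4.283×10¹³ m³/s².
r₁ = 3390 + 797.9 = 4187.9 km = 4.1879×10⁶ m.
r₂ = 3390 + 7941 = 11331 km = 1.1331×10⁷ m.
Transfer ellipse a_t = (r₁ + r₂)/2 = 7.759×10⁶ m.
At r₁: circular v_c1 = √(μ/r₁) = 3198 m/s; transfer-periapsis v_p = √[μ(2/r₁ − 1/a_t)] = 3864 m/s.
Δv₁ = v_p − v_c1 = 666.5 m/s.
At r₂: circular v_c2 = √(μ/r₂) = 1944 m/s; transfer-apoapsis v_a = √[μ(2/r₂ − 1/a_t)] = 1428 m/s.
Δv₂ = v_c2 − v_a = 515.9 m/s.
Total Δv = Δv₁ + Δv₂ = 1182 m/s = 1.182 km/s.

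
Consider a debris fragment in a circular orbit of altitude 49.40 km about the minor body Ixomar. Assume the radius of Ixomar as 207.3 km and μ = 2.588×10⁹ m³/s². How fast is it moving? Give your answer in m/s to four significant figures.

r = 207.3 + 49.40 = 256.70 km = 2.5670×10⁵ m.
For a circular orbit v = √(μ/r) = √(2.588×10⁹ / 2.567×10⁵) = √(1.008×10⁴) = 100.4 m/s.

v ≈ 100.4 m/s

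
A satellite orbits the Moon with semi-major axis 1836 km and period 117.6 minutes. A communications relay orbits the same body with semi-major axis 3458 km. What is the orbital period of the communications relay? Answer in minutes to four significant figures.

T₂ ≈ 304.0 minutes

Kepler's third law: T² ∝ a³, so T₂ = T₁ (a₂/a₁)^(3/2).
a₂/a₁ = 1.883, (a₂/a₁)^(3/2) = 2.585.
T₂ = 117.6 × 2.585 = 304.0 minutes.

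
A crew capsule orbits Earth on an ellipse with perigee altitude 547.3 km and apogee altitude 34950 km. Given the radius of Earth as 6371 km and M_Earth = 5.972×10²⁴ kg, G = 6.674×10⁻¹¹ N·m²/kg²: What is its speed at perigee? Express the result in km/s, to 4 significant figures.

v ≈ 9.935 km/s

μ = GM = 6.674×10⁻¹¹ × 5.972×10²⁴ = 3.986×10¹⁴ m³/s².
r_p = 6371 + 547.3 = 6918.3 km = 6.9183×10⁶ m.
r_a = 6371 + 34950 = 41321 km = 4.1321×10⁷ m.
Semi-major axis a = (r_p + r_a)/2 = 24120 km = 2.412×10⁷ m.
Vis-viva: v² = μ(2/r − 1/a) = 3.986×10¹⁴ × (2.891×10⁻⁷ − 4.146×10⁻⁸) = 9.870×10⁷ m²/s².
v = 9935 m/s = 9.935 km/s.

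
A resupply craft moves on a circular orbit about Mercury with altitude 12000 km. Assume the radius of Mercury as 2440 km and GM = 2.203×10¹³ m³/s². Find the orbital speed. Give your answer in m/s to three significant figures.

v ≈ 1240 m/s

r = 2440 + 12000 = 14440 km = 1.4440×10⁷ m.
For a circular orbit v = √(μ/r) = √(2.203×10¹³ / 1.444×10⁷) = √(1.526×10⁶) = 1235 m/s.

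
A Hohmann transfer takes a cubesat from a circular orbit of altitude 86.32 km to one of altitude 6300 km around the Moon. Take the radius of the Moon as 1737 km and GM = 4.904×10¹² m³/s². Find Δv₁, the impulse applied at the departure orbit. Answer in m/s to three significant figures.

r₁ = 1737 + 86.32 = 1823.3 km = 1.8233×10⁶ m.
r₂ = 1737 + 6300 = 8037.0 km = 8.0370×10⁶ m.
Transfer ellipse a_t = (r₁ + r₂)/2 = 4.930×10⁶ m.
At r₁: circular v_c1 = √(μ/r₁) = 1640 m/s; transfer-perilune v_p = √[μ(2/r₁ − 1/a_t)] = 2094 m/s.
Δv₁ = v_p − v_c1 = 453.9 m/s.

Δv ≈ 454 m/s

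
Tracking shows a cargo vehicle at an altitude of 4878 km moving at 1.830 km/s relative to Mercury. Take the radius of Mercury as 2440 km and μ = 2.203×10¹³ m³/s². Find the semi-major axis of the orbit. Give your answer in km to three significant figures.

r = 2440 + 4878 = 7318.0 km = 7.318×10⁶ m.
Vis-viva rearranged: 1/a = 2/r − v²/μ = 2.733×10⁻⁷ − 1.520×10⁻⁷ = 1.213×10⁻⁷ m⁻¹.
a = 8.245×10⁶ m = 8245.2 km.

a ≈ 8250 km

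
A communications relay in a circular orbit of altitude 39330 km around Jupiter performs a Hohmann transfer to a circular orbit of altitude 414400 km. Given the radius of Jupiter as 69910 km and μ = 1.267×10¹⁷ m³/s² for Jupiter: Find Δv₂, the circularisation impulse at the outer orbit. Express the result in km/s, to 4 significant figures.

Δv ≈ 6.361 km/s

r₁ = 69910 + 39330 = 109240 km = 1.0924×10⁸ m.
r₂ = 69910 + 414400 = 484310 km = 4.8431×10⁸ m.
Transfer ellipse a_t = (r₁ + r₂)/2 = 2.968×10⁸ m.
At r₁: circular v_c1 = √(μ/r₁) = 34060 m/s; transfer-perijove v_p = √[μ(2/r₁ − 1/a_t)] = 43510 m/s.
At r₂: circular v_c2 = √(μ/r₂) = 16170 m/s; transfer-apojove v_a = √[μ(2/r₂ − 1/a_t)] = 9813 m/s.
Δv₂ = v_c2 − v_a = 6361 m/s.
= 6.361 km/s.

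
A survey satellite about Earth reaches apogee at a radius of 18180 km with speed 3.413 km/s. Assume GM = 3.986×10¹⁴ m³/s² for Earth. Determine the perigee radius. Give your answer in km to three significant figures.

r_a = 1.818×10⁷ m.
Specific energy ε = v²/2 − μ/r = -1.610×10⁷ J/kg, so a = −μ/(2ε) = 1.238×10⁷ m.
The apsides satisfy r_p + r_a = 2a, so the perigee radius is 2a − r_a = 6.576×10⁶ m = 6576.4 km.

perigee radius ≈ 6580 km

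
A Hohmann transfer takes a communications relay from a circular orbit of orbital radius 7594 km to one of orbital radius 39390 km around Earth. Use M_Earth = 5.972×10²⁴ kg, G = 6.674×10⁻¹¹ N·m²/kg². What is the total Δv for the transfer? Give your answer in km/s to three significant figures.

μ = GM = 6.674×10⁻¹¹ × 5.972×10²⁴ = 3.986×10¹⁴ m³/s².
r₁ = 7594 km = 7.594×10⁶ m.
r₂ = 39390 km = 3.939×10⁷ m.
Transfer ellipse a_t = (r₁ + r₂)/2 = 2.349×10⁷ m.
At r₁: circular v_c1 = √(μ/r₁) = 7245 m/s; transfer-perigee v_p = √[μ(2/r₁ − 1/a_t)] = 9381 m/s.
Δv₁ = v_p − v_c1 = 2136 m/s.
At r₂: circular v_c2 = √(μ/r₂) = 3181 m/s; transfer-apogee v_a = √[μ(2/r₂ − 1/a_t)] = 1809 m/s.
Δv₂ = v_c2 − v_a = 1372 m/s.
Total Δv = Δv₁ + Δv₂ = 3509 m/s = 3.509 km/s.

Δv_total ≈ 3.51 km/s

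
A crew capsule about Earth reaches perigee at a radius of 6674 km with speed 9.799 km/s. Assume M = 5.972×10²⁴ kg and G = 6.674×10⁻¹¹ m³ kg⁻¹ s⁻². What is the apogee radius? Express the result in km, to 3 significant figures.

apogee radius ≈ 27400 km

μ = GM = 6.674×10⁻¹¹ × 5.972×10²⁴ = 3.986×10¹⁴ m³/s².
r_p = 6.674×10⁶ m.
Specific energy ε = v²/2 − μ/r = -1.171×10⁷ J/kg, so a = −μ/(2ε) = 1.702×10⁷ m.
The apsides satisfy r_p + r_a = 2a, so the apogee radius is 2a − r_p = 2.736×10⁷ m = 27363 km.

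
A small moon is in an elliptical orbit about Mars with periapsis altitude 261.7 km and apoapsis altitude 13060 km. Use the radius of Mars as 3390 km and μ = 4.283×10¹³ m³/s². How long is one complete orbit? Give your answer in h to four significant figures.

T ≈ 8.498 h

r_p = 3390 + 261.7 = 3651.7 km = 3.6517×10⁶ m.
r_a = 3390 + 13060 = 16450 km = 1.6450×10⁷ m.
Semi-major axis a = (r_p + r_a)/2 = (3651.7 + 16450)/2 = 10051 km = 1.005×10⁷ m.
By Kepler's third law T = 2π√(a³/μ) = 2π × 4.869×10³ = 3.059×10⁴ s.
= 8.498 h.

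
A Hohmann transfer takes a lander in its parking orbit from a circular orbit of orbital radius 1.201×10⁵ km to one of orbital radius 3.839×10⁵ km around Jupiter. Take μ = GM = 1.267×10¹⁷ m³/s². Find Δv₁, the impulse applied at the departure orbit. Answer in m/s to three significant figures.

r₁ = 1.201×10⁵ km = 1.201×10⁸ m.
r₂ = 3.839×10⁵ km = 3.839×10⁸ m.
Transfer ellipse a_t = (r₁ + r₂)/2 = 2.520×10⁸ m.
At r₁: circular v_c1 = √(μ/r₁) = 32480 m/s; transfer-perijove v_p = √[μ(2/r₁ − 1/a_t)] = 40090 m/s.
Δv₁ = v_p − v_c1 = 7609 m/s.

Δv ≈ 7610 m/s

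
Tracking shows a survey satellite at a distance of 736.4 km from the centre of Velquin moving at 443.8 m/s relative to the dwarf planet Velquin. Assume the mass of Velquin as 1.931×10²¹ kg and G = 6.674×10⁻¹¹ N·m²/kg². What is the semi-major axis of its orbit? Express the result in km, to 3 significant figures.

a ≈ 842 km

μ = GM = 6.674×10⁻¹¹ × 1.931×10²¹ = 1.289×10¹¹ m³/s².
r = 7.364×10⁵ m.
Specific orbital energy ε = v²/2 − μ/r = (443.8)²/2 − 1.289×10¹¹/7.364×10⁵ = -7.653×10⁴ J/kg.
Since ε = −μ/(2a), a = −μ/(2ε) = 8.420×10⁵ m = 842.02 km.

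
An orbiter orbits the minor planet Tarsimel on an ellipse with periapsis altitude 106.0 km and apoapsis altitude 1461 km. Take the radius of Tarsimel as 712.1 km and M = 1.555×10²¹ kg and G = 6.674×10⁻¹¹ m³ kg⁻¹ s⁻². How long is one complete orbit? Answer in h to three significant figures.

T ≈ 9.91 h

μ = GM = 6.674×10⁻¹¹ × 1.555×10²¹ = 1.038×10¹¹ m³/s².
r_p = 712.1 + 106.0 = 818.10 km = 8.1810×10⁵ m.
r_a = 712.1 + 1461 = 2173.1 km = 2.1731×10⁶ m.
Semi-major axis a = (r_p + r_a)/2 = (818.10 + 2173.1)/2 = 1495.6 km = 1.496×10⁶ m.
By Kepler's third law T = 2π√(a³/μ) = 2π × 5.678×10³ = 3.567×10⁴ s.
= 9.909 h.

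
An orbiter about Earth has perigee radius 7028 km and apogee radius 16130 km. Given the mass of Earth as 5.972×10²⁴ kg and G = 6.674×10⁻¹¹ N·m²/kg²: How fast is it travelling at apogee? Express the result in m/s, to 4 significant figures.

μ = GM = 6.674×10⁻¹¹ × 5.972×10²⁴ = 3.986×10¹⁴ m³/s².
Semi-major axis a = (r_p + r_a)/2 = 11579 km = 1.158×10⁷ m.
Vis-viva: v² = μ(2/r − 1/a) = 3.986×10¹⁴ × (1.240×10⁻⁷ − 8.636×10⁻⁸) = 1.500×10⁷ m²/s².
v = 3873 m/s.

v ≈ 3873 m/s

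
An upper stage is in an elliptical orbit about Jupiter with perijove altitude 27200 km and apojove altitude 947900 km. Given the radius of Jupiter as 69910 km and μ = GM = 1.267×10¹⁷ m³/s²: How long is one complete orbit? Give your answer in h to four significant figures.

T ≈ 64.54 h

r_p = 69910 + 27200 = 97110 km = 9.7110×10⁷ m.
r_a = 69910 + 947900 = 1017800 km = 1.0178×10⁹ m.
Semi-major axis a = (r_p + r_a)/2 = (97110 + 1.0178×10⁶)/2 = 5.5746×10⁵ km = 5.575×10⁸ m.
By Kepler's third law T = 2π√(a³/μ) = 2π × 3.698×10⁴ = 2.323×10⁵ s.
= 64.54 h.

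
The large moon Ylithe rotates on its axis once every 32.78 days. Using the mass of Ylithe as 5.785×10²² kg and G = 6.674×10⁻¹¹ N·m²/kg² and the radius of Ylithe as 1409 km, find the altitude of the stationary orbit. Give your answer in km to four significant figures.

h_sync ≈ 90820 km

μ = GM = 6.674×10⁻¹¹ × 5.785×10²² = 3.861×10¹² m³/s².
T = 32.78 days = 2.832×10⁶ s.
A synchronous orbit has period T, so by Kepler's third law a = (μT²/4π²)^(1/3).
μT²/4π² = 3.861×10¹² × (2.832×10⁶)² / 39.48 = 7.845×10²³ m³.
a = 9.223×10⁷ m = 92227 km.
Altitude h = a − R = 92227 − 1409 = 90818 km.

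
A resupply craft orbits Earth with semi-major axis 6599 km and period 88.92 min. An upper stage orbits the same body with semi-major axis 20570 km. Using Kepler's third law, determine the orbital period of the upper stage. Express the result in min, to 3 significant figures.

T₂ ≈ 489 min

Kepler's third law: T² ∝ a³, so T₂ = T₁ (a₂/a₁)^(3/2).
a₂/a₁ = 3.117, (a₂/a₁)^(3/2) = 5.503.
T₂ = 88.92 × 5.503 = 489.4 min.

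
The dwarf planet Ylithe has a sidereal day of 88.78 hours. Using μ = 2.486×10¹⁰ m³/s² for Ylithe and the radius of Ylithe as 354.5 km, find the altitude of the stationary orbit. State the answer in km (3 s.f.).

T = 88.78 hours = 3.196×10⁵ s.
A synchronous orbit has period T, so by Kepler's third law a = (μT²/4π²)^(1/3).
μT²/4π² = 2.486×10¹⁰ × (3.196×10⁵)² / 39.48 = 6.432×10¹⁹ m³.
a = 4.007×10⁶ m = 4006.7 km.
Altitude h = a − R = 4006.7 − 354.5 = 3652.2 km.

h_sync ≈ 3650 km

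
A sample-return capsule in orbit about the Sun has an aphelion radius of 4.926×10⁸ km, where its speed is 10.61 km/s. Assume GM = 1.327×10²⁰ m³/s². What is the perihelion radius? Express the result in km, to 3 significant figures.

perihelion radius ≈ 1.30×10⁸ km

r_a = 4.926×10¹¹ m.
Specific energy ε = v²/2 − μ/r = -2.131×10⁸ J/kg, so a = −μ/(2ε) = 3.114×10¹¹ m.
The apsides satisfy r_p + r_a = 2a, so the perihelion radius is 2a − r_a = 1.301×10¹¹ m = 1.3011×10⁸ km.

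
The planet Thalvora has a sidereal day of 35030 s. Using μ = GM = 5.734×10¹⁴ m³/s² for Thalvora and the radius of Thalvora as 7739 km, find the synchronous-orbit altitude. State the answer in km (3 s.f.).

h_sync ≈ 18400 km

A synchronous orbit has period T, so by Kepler's third law a = (μT²/4π²)^(1/3).
μT²/4π² = 5.734×10¹⁴ × (3.503×10⁴)² / 39.48 = 1.782×10²² m³.
a = 2.612×10⁷ m = 26121 km.
Altitude h = a − R = 26121 − 7739 = 18382 km.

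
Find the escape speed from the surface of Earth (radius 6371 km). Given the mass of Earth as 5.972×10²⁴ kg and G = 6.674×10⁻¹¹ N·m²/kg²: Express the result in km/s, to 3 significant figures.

v_esc ≈ 11.2 km/s

μ = GM = 6.674×10⁻¹¹ × 5.972×10²⁴ = 3.986×10¹⁴ m³/s².
r = R = 6.371×10⁶ m.
Escape speed v_esc = √(2μ/r) = √(2 × 3.986×10¹⁴ / 6.371×10⁶) = √(1.251×10⁸) = 11190 m/s.
= 11.19 km/s.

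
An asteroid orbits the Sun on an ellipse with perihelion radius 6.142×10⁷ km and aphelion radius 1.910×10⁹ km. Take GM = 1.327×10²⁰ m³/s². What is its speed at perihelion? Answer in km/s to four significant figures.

Semi-major axis a = (r_p + r_a)/2 = 9.8571×10⁸ km = 9.857×10¹¹ m.
Vis-viva: v² = μ(2/r − 1/a) = 1.327×10²⁰ × (3.256×10⁻¹¹ − 1.014×10⁻¹²) = 4.186×10⁹ m²/s².
v = 64700 m/s = 64.70 km/s.

v ≈ 64.70 km/s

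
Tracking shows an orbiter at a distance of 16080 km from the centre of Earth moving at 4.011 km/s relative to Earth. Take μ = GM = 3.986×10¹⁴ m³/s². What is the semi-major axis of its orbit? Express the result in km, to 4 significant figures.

a ≈ 11900 km

r = 1.608×10⁷ m.
Specific orbital energy ε = v²/2 − μ/r = (4011)²/2 − 3.986×10¹⁴/1.608×10⁷ = -1.674×10⁷ J/kg.
Since ε = −μ/(2a), a = −μ/(2ε) = 1.190×10⁷ m = 11902 km.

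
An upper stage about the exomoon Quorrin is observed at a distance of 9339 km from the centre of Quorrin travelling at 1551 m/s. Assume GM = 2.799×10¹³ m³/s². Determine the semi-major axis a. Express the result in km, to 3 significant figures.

r = 9.339×10⁶ m.
Vis-viva rearranged: 1/a = 2/r − v²/μ = 2.142×10⁻⁷ − 8.595×10⁻⁸ = 1.282×10⁻⁷ m⁻¹.
a = 7.800×10⁶ m = 7799.7 km.

a ≈ 7800 km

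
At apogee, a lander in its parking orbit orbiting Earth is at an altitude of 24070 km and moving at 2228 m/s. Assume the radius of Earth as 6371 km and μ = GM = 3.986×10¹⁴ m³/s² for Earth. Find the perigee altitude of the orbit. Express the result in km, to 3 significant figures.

r_a = 6371 + 24070 = 30441 km = 3.044×10⁷ m.
Specific energy ε = v²/2 − μ/r = -1.061×10⁷ J/kg, so a = −μ/(2ε) = 1.878×10⁷ m.
The apsides satisfy r_p + r_a = 2a, so the perigee radius is 2a − r_a = 7.120×10⁶ m = 7119.6 km.
Perigee altitude = 7119.6 − 6371 = 748.58 km.

perigee altitude ≈ 749 km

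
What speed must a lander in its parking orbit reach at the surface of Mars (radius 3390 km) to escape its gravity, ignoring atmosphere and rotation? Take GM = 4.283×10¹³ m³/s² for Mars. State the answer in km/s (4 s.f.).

r = R = 3.390×10⁶ m.
Escape speed v_esc = √(2μ/r) = √(2 × 4.283×10¹³ / 3.390×10⁶) = √(2.527×10⁷) = 5027 m/s.
= 5.027 km/s.

v_esc ≈ 5.027 km/s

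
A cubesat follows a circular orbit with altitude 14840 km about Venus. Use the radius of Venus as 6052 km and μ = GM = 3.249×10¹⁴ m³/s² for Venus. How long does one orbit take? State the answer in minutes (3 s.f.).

r = 6052 + 14840 = 20892 km = 2.0892×10⁷ m.
Kepler's third law: T = 2π√(r³/μ) = 2π√((2.089×10⁷)³ / 3.249×10¹⁴).
r³/μ = 2.807×10⁷ s², so T = 2π × 5.298×10³ = 3.329×10⁴ s.
Converting: 3.329×10⁴ s ÷ 60.00 = 554.8 minutes.

T ≈ 555 minutes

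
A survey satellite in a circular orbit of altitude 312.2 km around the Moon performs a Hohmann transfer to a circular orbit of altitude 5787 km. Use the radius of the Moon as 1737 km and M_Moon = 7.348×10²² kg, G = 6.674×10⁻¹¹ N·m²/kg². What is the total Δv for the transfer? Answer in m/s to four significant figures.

Δv_total ≈ 671.6 m/s

μ = GM = 6.674×10⁻¹¹ × 7.348×10²² = 4.904×10¹² m³/s².
r₁ = 1737 + 312.2 = 2049.2 km = 2.0492×10⁶ m.
r₂ = 1737 + 5787 = 7524.0 km = 7.5240×10⁶ m.
Transfer ellipse a_t = (r₁ + r₂)/2 = 4.787×10⁶ m.
At r₁: circular v_c1 = √(μ/r₁) = 1547 m/s; transfer-perilune v_p = √[μ(2/r₁ − 1/a_t)] = 1940 m/s.
Δv₁ = v_p − v_c1 = 392.5 m/s.
At r₂: circular v_c2 = √(μ/r₂) = 807.3 m/s; transfer-apolune v_a = √[μ(2/r₂ − 1/a_t)] = 528.2 m/s.
Δv₂ = v_c2 − v_a = 279.1 m/s.
Total Δv = Δv₁ + Δv₂ = 671.6 m/s.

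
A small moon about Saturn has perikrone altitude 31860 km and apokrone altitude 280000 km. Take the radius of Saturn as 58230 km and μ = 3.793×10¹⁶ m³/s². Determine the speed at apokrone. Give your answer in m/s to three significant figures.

v ≈ 6870 m/s

r_p = 58230 + 31860 = 90090 km = 9.0090×10⁷ m.
r_a = 58230 + 280000 = 338230 km = 3.3823×10⁸ m.
Semi-major axis a = (r_p + r_a)/2 = 2.1416×10⁵ km = 2.142×10⁸ m.
Vis-viva: v² = μ(2/r − 1/a) = 3.793×10¹⁶ × (5.913×10⁻⁹ − 4.669×10⁻⁹) = 4.717×10⁷ m²/s².
v = 6868 m/s.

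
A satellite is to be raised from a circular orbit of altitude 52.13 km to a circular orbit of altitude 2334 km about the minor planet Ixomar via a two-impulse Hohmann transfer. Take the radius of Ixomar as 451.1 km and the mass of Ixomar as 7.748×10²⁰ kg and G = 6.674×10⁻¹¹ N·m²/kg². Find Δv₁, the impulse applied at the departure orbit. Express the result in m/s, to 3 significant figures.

μ = GM = 6.674×10⁻¹¹ × 7.748×10²⁰ = 5.171×10¹⁰ m³/s².
r₁ = 451.1 + 52.13 = 503.23 km = 5.0323×10⁵ m.
r₂ = 451.1 + 2334 = 2785.1 km = 2.7851×10⁶ m.
Transfer ellipse a_t = (r₁ + r₂)/2 = 1.644×10⁶ m.
At r₁: circular v_c1 = √(μ/r₁) = 320.6 m/s; transfer-periapsis v_p = √[μ(2/r₁ − 1/a_t)] = 417.2 m/s.
Δv₁ = v_p − v_c1 = 96.65 m/s.

Δv ≈ 96.7 m/s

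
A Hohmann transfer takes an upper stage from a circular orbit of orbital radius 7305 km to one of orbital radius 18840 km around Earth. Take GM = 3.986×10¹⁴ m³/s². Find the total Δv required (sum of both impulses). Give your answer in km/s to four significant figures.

Δv_total ≈ 2.642 km/s

r₁ = 7305 km = 7.305×10⁶ m.
r₂ = 18840 km = 1.884×10⁷ m.
Transfer ellipse a_t = (r₁ + r₂)/2 = 1.307×10⁷ m.
At r₁: circular v_c1 = √(μ/r₁) = 7387 m/s; transfer-perigee v_p = √[μ(2/r₁ − 1/a_t)] = 8868 m/s.
Δv₁ = v_p − v_c1 = 1481 m/s.
At r₂: circular v_c2 = √(μ/r₂) = 4600 m/s; transfer-apogee v_a = √[μ(2/r₂ − 1/a_t)] = 3438 m/s.
Δv₂ = v_c2 − v_a = 1161 m/s.
Total Δv = Δv₁ + Δv₂ = 2642 m/s = 2.642 km/s.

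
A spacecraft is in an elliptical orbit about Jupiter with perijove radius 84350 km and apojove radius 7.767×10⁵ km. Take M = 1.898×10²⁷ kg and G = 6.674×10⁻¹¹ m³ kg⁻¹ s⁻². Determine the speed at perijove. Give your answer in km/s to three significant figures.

μ = GM = 6.674×10⁻¹¹ × 1.898×10²⁷ = 1.267×10¹⁷ m³/s².
Semi-major axis a = (r_p + r_a)/2 = 4.3052×10⁵ km = 4.305×10⁸ m.
Vis-viva: v² = μ(2/r − 1/a) = 1.267×10¹⁷ × (2.371×10⁻⁸ − 2.323×10⁻⁹) = 2.709×10⁹ m²/s².
v = 52050 m/s = 52.05 km/s.

v ≈ 52.1 km/s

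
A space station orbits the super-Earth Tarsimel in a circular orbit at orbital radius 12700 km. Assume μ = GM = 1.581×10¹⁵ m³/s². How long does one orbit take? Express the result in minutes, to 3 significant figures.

T ≈ 119 minutes

r = 12700 km = 1.270×10⁷ m.
Kepler's third law: T = 2π√(r³/μ) = 2π√((1.270×10⁷)³ / 1.581×10¹⁵).
r³/μ = 1.296×10⁶ s², so T = 2π × 1.138×10³ = 7.152×10³ s.
Converting: 7.152×10³ s ÷ 60.00 = 119.2 minutes.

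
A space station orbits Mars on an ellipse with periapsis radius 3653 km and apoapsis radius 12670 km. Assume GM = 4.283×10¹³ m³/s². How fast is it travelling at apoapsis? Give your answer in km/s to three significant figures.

v ≈ 1.23 km/s

Semi-major axis a = (r_p + r_a)/2 = 8161.5 km = 8.162×10⁶ m.
Vis-viva: v² = μ(2/r − 1/a) = 4.283×10¹³ × (1.579×10⁻⁷ − 1.225×10⁻⁷) = 1.513×10⁶ m²/s².
v = 1230 m/s = 1.230 km/s.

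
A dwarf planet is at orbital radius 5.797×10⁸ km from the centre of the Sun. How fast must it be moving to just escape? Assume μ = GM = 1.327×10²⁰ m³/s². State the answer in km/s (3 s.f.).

r = 5.797×10⁸ km = 5.797×10¹¹ m.
Escape speed v_esc = √(2μ/r) = √(2 × 1.327×10²⁰ / 5.797×10¹¹) = √(4.578×10⁸) = 21400 m/s.
= 21.40 km/s.

v_esc ≈ 21.4 km/s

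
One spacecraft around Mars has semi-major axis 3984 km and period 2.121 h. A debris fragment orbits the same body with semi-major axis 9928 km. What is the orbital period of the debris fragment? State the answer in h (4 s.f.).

T₂ ≈ 8.344 h

Kepler's third law: T² ∝ a³, so T₂ = T₁ (a₂/a₁)^(3/2).
a₂/a₁ = 2.492, (a₂/a₁)^(3/2) = 3.934.
T₂ = 2.121 × 3.934 = 8.344 h.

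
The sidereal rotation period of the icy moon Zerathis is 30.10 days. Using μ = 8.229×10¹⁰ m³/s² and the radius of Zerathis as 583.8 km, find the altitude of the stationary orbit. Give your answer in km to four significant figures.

h_sync ≈ 23570 km

T = 30.10 days = 2.601×10⁶ s.
A synchronous orbit has period T, so by Kepler's third law a = (μT²/4π²)^(1/3).
μT²/4π² = 8.229×10¹⁰ × (2.601×10⁶)² / 39.48 = 1.410×10²² m³.
a = 2.416×10⁷ m = 24157 km.
Altitude h = a − R = 24157 − 583.8 = 23574 km.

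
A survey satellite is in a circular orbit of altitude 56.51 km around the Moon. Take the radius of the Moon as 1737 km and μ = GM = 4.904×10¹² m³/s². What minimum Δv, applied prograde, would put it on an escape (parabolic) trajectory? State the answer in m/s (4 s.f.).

Δv ≈ 684.9 m/s

r = 1737 + 56.51 = 1793.5 km = 1.7935×10⁶ m.
Circular speed v_c = √(μ/r) = 1654 m/s.
Escape speed v_esc = √(2μ/r) = √2 × v_c = 2339 m/s.
Δv = v_esc − v_c = 684.9 m/s.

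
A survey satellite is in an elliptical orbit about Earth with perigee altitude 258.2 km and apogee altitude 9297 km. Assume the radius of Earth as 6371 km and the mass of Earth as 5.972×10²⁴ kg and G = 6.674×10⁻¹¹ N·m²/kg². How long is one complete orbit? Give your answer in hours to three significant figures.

T ≈ 3.25 hours

μ = GM = 6.674×10⁻¹¹ × 5.972×10²⁴ = 3.986×10¹⁴ m³/s².
r_p = 6371 + 258.2 = 6629.2 km = 6.6292×10⁶ m.
r_a = 6371 + 9297 = 15668 km = 1.5668×10⁷ m.
Semi-major axis a = (r_p + r_a)/2 = (6629.2 + 15668)/2 = 11149 km = 1.115×10⁷ m.
By Kepler's third law T = 2π√(a³/μ) = 2π × 1.865×10³ = 1.172×10⁴ s.
= 3.254 hours.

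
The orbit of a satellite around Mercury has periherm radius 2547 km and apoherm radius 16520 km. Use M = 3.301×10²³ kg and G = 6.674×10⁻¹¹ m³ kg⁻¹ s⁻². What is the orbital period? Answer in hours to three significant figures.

T ≈ 10.9 hours

μ = GM = 6.674×10⁻¹¹ × 3.301×10²³ = 2.203×10¹³ m³/s².
Semi-major axis a = (r_p + r_a)/2 = (2547.0 + 16520)/2 = 9533.5 km = 9.534×10⁶ m.
By Kepler's third law T = 2π√(a³/μ) = 2π × 6.271×10³ = 3.940×10⁴ s.
= 10.95 hours.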